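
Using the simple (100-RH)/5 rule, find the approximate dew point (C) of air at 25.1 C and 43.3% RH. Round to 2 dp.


Td = 25.1 - (100-43.3)/5 = 13.76 C

13.76 C


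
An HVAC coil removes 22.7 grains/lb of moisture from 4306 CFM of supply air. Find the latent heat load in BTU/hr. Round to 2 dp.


Q = 0.68 * 4306 * 22.7 = 66467.42 BTU/hr

66467.42 BTU/hr


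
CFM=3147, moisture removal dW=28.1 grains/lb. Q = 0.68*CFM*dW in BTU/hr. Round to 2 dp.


Q = 0.68 * 3147 * 28.1 = 60132.88 BTU/hr

60132.88 BTU/hr


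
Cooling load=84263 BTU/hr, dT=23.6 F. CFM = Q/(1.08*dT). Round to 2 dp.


CFM = 84263 / (1.08 * 23.6) = 3305.99

3305.99 CFM


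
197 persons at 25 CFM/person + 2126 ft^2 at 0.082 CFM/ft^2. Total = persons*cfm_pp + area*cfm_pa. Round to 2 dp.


Total = 197*25 + 2126*0.082 = 5099.33 CFM

5099.33 CFM


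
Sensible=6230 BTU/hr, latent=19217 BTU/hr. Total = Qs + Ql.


Qt = 6230 + 19217 = 25447 BTU/hr

25447 BTU/hr


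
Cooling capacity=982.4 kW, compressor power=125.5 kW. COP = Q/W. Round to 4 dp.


COP = 982.4 / 125.5 = 7.8279

7.8279


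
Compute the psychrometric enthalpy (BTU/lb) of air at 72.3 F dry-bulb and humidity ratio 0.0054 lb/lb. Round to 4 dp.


h = 0.24*72.3 + 0.0054*(1061+0.444*72.3) = 23.2547 BTU/lb

23.2547 BTU/lb


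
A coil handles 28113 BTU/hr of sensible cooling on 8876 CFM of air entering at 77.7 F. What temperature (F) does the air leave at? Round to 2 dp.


dT = 28113/(1.08*8876) = 2.9327
T_leave = 77.7 - 2.9327 = 74.77 F

74.77 F


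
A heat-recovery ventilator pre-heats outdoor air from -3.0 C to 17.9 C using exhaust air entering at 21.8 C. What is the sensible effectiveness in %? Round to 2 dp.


eff = (17.9-(-3.0))/(21.8-(-3.0))*100 = 84.27 %

84.27 %


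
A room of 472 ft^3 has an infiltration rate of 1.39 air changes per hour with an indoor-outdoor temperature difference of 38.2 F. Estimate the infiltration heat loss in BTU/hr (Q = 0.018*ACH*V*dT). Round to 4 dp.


Q = 0.018 * 1.39 * 472 * 38.2 = 451.1206 BTU/hr

451.1206 BTU/hr


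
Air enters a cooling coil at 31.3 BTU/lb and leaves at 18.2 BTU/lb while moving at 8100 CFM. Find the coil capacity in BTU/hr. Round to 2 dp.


Q = 4.5 * 8100 * (31.3 - 18.2) = 477495.00 BTU/hr

477495.00 BTU/hr


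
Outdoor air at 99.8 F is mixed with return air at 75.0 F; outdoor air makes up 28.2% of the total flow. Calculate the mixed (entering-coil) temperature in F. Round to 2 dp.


T_mix = 75.0 + (28.2/100)*(99.8-75.0) = 81.99 F

81.99 F


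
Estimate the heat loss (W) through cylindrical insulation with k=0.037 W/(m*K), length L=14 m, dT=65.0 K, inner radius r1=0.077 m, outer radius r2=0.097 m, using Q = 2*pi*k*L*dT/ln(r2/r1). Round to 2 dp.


Q = 2*pi*0.037*14*65.0/ln(0.097/0.077) = 916.20 W

916.20 W


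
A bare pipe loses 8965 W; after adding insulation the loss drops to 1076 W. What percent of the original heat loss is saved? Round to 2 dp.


Savings = ((8965-1076)/8965)*100 = 88.00 %

88.00 %


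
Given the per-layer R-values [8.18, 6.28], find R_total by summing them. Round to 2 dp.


R_total = 8.18 + 6.28 = 14.46

14.46


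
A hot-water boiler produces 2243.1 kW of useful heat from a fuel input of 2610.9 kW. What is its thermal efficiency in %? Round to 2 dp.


eta = (2243.1/2610.9)*100 = 85.91 %

85.91 %


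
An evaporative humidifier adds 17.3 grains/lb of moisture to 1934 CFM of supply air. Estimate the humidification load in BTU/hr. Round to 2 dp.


Q = 0.68 * 1934 * 17.3 = 22751.58 BTU/hr

22751.58 BTU/hr


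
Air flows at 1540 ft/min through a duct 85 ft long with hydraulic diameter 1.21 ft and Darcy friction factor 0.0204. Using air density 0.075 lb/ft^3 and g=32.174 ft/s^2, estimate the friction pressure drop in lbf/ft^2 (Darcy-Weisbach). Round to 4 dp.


v_fps = 1540/60 = 25.6667 ft/s
dp = 0.0204*(85/1.21)*0.075*25.6667^2/(2*32.174) = 1.1003 lbf/ft^2

1.1003 lbf/ft^2


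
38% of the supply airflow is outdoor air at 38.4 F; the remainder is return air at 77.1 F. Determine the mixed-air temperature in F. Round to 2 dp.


T_mix = 0.38*38.4 + 0.62*77.1 = 62.39 F

62.39 F


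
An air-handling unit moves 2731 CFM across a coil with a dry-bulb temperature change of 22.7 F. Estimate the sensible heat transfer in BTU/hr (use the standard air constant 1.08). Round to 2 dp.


Q = 1.08 * 2731 * 22.7 = 66953.20 BTU/hr

66953.20 BTU/hr


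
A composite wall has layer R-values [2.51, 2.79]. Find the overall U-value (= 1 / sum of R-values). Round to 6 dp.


R_total = 2.51 + 2.79 = 5.30
U = 1/5.30 = 0.188679

0.188679


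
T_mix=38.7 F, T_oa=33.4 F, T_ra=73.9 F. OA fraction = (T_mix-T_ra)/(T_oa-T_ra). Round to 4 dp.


frac = (38.7 - 73.9) / (33.4 - 73.9) = 0.8691

0.8691


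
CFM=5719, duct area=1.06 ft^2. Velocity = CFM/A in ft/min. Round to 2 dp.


V = 5719 / 1.06 = 5395.28 ft/min

5395.28 ft/min


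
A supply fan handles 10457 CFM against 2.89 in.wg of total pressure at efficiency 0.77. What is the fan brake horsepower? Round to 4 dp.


BHP = 10457 * 2.89 / (6356 * 0.77) = 6.1749 hp

6.1749 hp


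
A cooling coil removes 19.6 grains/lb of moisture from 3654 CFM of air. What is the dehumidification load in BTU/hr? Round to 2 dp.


Q = 0.68 * 3654 * 19.6 = 48700.51 BTU/hr

48700.51 BTU/hr


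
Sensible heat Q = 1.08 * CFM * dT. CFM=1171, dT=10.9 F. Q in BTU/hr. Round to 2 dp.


Q = 1.08 * 1171 * 10.9 = 13785.01 BTU/hr

13785.01 BTU/hr


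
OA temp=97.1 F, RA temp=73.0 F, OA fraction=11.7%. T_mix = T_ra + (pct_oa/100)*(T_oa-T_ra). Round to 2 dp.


T_mix = 73.0 + (11.7/100)*(97.1-73.0) = 75.82 F

75.82 F


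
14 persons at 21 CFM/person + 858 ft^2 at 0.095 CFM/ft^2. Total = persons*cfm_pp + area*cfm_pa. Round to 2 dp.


Total = 14*21 + 858*0.095 = 375.51 CFM

375.51 CFM


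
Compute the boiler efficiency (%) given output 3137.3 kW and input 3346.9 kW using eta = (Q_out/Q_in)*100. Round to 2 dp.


eta = (3137.3/3346.9)*100 = 93.74 %

93.74 %


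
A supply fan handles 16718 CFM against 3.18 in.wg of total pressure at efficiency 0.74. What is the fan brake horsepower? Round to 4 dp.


BHP = 16718 * 3.18 / (6356 * 0.74) = 11.3031 hp

11.3031 hp


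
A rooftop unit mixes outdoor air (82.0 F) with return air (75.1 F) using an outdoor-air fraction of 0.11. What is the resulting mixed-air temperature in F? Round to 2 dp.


T_mix = 0.11*82.0 + 0.89*75.1 = 75.86 F

75.86 F


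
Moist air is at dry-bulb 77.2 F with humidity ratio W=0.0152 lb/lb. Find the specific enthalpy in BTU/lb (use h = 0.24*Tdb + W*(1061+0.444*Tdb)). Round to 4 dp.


h = 0.24*77.2 + 0.0152*(1061+0.444*77.2) = 35.1762 BTU/lb

35.1762 BTU/lb


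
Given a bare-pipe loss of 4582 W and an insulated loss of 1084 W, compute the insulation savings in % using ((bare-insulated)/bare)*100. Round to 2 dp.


Savings = ((4582-1084)/4582)*100 = 76.34 %

76.34 %


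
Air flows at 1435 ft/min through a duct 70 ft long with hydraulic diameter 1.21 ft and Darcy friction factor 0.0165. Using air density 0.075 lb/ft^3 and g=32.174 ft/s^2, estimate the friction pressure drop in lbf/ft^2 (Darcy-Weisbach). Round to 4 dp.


v_fps = 1435/60 = 23.9167 ft/s
dp = 0.0165*(70/1.21)*0.075*23.9167^2/(2*32.174) = 0.6364 lbf/ft^2

0.6364 lbf/ft^2


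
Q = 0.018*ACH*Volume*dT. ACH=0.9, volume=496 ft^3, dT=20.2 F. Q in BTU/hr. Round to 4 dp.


Q = 0.018 * 0.9 * 496 * 20.2 = 162.3110 BTU/hr

162.3110 BTU/hr


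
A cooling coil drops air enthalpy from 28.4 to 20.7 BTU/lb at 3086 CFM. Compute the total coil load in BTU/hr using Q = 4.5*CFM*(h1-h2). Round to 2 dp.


Q = 4.5 * 3086 * (28.4 - 20.7) = 106929.90 BTU/hr

106929.90 BTU/hr


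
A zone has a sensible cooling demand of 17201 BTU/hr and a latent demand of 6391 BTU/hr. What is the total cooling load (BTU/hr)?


Qt = 17201 + 6391 = 23592 BTU/hr

23592 BTU/hr


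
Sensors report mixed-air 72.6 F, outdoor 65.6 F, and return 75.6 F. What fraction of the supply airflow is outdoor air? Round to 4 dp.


frac = (72.6 - 75.6) / (65.6 - 75.6) = 0.3000

0.3000


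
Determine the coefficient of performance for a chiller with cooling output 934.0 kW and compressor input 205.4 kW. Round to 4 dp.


COP = 934.0 / 205.4 = 4.5472

4.5472


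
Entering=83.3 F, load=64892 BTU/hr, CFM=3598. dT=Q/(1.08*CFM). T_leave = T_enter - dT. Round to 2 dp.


dT = 64892/(1.08*3598) = 16.6996
T_leave = 83.3 - 16.6996 = 66.60 F

66.60 F


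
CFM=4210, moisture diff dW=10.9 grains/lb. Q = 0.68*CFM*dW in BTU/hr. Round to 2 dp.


Q = 0.68 * 4210 * 10.9 = 31204.52 BTU/hr

31204.52 BTU/hr


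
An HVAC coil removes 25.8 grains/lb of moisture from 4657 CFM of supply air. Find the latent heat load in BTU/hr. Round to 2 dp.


Q = 0.68 * 4657 * 25.8 = 81702.41 BTU/hr

81702.41 BTU/hr


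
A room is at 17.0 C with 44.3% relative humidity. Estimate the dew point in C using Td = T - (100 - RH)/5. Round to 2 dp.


Td = 17.0 - (100-44.3)/5 = 5.86 C

5.86 C


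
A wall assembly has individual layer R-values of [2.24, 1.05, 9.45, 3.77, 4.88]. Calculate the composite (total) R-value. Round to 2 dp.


R_total = 2.24 + 1.05 + 9.45 + 3.77 + 4.88 = 21.39

21.39


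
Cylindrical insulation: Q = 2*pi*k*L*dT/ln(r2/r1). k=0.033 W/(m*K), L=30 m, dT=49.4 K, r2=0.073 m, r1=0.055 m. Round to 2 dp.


Q = 2*pi*0.033*30*49.4/ln(0.073/0.055) = 1085.33 W

1085.33 W


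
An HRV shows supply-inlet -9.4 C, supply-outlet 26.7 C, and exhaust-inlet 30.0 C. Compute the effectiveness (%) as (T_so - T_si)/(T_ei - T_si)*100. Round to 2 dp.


eff = (26.7-(-9.4))/(30.0-(-9.4))*100 = 91.62 %

91.62 %


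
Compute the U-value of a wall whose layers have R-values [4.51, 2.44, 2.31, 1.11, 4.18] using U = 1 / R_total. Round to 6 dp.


R_total = 4.51 + 2.44 + 2.31 + 1.11 + 4.18 = 14.55
U = 1/14.55 = 0.068729

0.068729


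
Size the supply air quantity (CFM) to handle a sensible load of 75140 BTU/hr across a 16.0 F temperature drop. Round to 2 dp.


CFM = 75140 / (1.08 * 16.0) = 4348.38

4348.38 CFM


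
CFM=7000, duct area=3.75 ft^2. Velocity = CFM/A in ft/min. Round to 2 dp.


V = 7000 / 3.75 = 1866.67 ft/min

1866.67 ft/min


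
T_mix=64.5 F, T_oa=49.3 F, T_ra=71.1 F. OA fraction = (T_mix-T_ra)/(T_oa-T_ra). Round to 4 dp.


frac = (64.5 - 71.1) / (49.3 - 71.1) = 0.3028

0.3028


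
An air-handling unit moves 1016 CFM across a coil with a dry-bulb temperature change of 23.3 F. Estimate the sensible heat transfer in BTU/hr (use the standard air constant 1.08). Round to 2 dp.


Q = 1.08 * 1016 * 23.3 = 25566.62 BTU/hr

25566.62 BTU/hr


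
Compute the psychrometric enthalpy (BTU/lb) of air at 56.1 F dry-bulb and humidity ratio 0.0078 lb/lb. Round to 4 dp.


h = 0.24*56.1 + 0.0078*(1061+0.444*56.1) = 21.9341 BTU/lb

21.9341 BTU/lb


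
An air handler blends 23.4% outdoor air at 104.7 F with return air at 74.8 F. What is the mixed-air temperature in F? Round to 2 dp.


T_mix = 74.8 + (23.4/100)*(104.7-74.8) = 81.80 F

81.80 F


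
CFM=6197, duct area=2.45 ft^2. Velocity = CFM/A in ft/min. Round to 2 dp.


V = 6197 / 2.45 = 2529.39 ft/min

2529.39 ft/min


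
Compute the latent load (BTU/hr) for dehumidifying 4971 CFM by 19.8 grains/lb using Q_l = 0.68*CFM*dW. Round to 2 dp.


Q = 0.68 * 4971 * 19.8 = 66929.54 BTU/hr

66929.54 BTU/hr


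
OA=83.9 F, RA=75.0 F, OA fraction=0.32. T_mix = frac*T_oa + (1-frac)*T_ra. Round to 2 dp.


T_mix = 0.32*83.9 + 0.68*75.0 = 77.85 F

77.85 F


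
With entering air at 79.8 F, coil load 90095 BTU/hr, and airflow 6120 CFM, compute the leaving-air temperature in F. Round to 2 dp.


dT = 90095/(1.08*6120) = 13.6309
T_leave = 79.8 - 13.6309 = 66.17 F

66.17 F


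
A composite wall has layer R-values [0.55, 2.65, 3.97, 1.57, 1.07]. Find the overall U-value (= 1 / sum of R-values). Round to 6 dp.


R_total = 0.55 + 2.65 + 3.97 + 1.57 + 1.07 = 9.81
U = 1/9.81 = 0.101937

0.101937


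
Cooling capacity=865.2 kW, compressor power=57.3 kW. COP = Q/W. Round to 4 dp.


COP = 865.2 / 57.3 = 15.0995

15.0995


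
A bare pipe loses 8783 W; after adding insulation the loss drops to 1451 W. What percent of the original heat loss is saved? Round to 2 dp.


Savings = ((8783-1451)/8783)*100 = 83.48 %

83.48 %


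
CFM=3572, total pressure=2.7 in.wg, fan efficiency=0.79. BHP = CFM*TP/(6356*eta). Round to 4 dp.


BHP = 3572 * 2.7 / (6356 * 0.79) = 1.9207 hp

1.9207 hp


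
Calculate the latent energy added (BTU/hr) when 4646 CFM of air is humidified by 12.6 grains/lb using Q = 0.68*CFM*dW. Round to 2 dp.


Q = 0.68 * 4646 * 12.6 = 39806.93 BTU/hr

39806.93 BTU/hr


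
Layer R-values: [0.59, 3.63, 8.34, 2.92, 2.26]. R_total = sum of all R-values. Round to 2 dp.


R_total = 0.59 + 3.63 + 8.34 + 2.92 + 2.26 = 17.74

17.74


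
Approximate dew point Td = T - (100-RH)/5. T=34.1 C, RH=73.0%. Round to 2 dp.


Td = 34.1 - (100-73.0)/5 = 28.70 C

28.70 C


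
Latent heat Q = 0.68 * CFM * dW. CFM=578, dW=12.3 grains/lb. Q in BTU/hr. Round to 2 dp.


Q = 0.68 * 578 * 12.3 = 4834.39 BTU/hr

4834.39 BTU/hr


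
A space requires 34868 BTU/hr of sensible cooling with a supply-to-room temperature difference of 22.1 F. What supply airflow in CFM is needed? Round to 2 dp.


CFM = 34868 / (1.08 * 22.1) = 1460.87

1460.87 CFM


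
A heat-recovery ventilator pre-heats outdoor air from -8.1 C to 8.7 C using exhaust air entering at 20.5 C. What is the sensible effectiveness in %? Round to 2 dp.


eff = (8.7-(-8.1))/(20.5-(-8.1))*100 = 58.74 %

58.74 %


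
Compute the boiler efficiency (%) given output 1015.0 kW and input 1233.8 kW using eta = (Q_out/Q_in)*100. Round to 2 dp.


eta = (1015.0/1233.8)*100 = 82.27 %

82.27 %


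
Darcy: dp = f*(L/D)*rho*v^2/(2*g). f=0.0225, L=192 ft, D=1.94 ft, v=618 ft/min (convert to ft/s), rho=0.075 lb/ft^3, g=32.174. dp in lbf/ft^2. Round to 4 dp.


v_fps = 618/60 = 10.3 ft/s
dp = 0.0225*(192/1.94)*0.075*10.3^2/(2*32.174) = 0.2753 lbf/ft^2

0.2753 lbf/ft^2


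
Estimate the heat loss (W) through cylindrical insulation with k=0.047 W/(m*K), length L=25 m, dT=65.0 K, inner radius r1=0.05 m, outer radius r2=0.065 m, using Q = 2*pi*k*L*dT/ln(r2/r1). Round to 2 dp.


Q = 2*pi*0.047*25*65.0/ln(0.065/0.05) = 1829.05 W

1829.05 W


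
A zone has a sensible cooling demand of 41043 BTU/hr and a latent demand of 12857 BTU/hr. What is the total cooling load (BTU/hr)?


Qt = 41043 + 12857 = 53900 BTU/hr

53900 BTU/hr


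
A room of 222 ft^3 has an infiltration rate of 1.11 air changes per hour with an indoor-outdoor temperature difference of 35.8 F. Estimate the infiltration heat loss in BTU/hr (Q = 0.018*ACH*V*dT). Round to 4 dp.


Q = 0.018 * 1.11 * 222 * 35.8 = 158.7930 BTU/hr

158.7930 BTU/hr


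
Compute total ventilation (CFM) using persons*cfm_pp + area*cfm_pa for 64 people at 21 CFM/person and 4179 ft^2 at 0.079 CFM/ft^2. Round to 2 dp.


Total = 64*21 + 4179*0.079 = 1674.14 CFM

1674.14 CFM


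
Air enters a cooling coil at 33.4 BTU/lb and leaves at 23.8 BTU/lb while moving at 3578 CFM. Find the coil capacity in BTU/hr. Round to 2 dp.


Q = 4.5 * 3578 * (33.4 - 23.8) = 154569.60 BTU/hr

154569.60 BTU/hr


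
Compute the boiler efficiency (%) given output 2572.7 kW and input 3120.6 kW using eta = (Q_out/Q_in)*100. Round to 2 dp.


eta = (2572.7/3120.6)*100 = 82.44 %

82.44 %


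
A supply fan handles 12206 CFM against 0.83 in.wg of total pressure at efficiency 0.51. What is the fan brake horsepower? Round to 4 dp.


BHP = 12206 * 0.83 / (6356 * 0.51) = 3.1253 hp

3.1253 hp


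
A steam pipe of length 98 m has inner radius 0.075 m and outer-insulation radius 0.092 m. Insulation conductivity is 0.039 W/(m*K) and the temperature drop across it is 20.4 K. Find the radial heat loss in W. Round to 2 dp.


Q = 2*pi*0.039*98*20.4/ln(0.092/0.075) = 2397.90 W

2397.90 W


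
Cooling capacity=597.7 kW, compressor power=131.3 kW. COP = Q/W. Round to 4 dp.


COP = 597.7 / 131.3 = 4.5522

4.5522


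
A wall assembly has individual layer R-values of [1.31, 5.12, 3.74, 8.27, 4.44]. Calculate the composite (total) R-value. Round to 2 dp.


R_total = 1.31 + 5.12 + 3.74 + 8.27 + 4.44 = 22.88

22.88


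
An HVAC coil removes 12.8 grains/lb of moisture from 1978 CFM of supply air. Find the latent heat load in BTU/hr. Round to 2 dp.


Q = 0.68 * 1978 * 12.8 = 17216.51 BTU/hr

17216.51 BTU/hr


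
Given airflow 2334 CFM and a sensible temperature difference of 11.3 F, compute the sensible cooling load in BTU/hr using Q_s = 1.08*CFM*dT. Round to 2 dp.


Q = 1.08 * 2334 * 11.3 = 28484.14 BTU/hr

28484.14 BTU/hr


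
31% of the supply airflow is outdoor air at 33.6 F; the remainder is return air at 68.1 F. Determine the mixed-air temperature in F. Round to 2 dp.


T_mix = 0.31*33.6 + 0.69*68.1 = 57.41 F

57.41 F


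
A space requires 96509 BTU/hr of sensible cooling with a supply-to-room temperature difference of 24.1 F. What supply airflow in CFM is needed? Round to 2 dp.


CFM = 96509 / (1.08 * 24.1) = 3707.89

3707.89 CFM


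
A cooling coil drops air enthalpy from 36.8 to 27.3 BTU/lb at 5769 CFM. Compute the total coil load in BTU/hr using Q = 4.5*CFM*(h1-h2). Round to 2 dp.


Q = 4.5 * 5769 * (36.8 - 27.3) = 246624.75 BTU/hr

246624.75 BTU/hr


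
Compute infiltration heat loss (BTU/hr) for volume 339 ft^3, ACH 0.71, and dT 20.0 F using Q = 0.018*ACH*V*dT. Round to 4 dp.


Q = 0.018 * 0.71 * 339 * 20.0 = 86.6484 BTU/hr

86.6484 BTU/hr


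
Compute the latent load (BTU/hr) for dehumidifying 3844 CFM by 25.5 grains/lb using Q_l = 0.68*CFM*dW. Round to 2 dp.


Q = 0.68 * 3844 * 25.5 = 66654.96 BTU/hr

66654.96 BTU/hr


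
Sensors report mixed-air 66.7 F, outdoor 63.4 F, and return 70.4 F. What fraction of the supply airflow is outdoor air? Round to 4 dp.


frac = (66.7 - 70.4) / (63.4 - 70.4) = 0.5286

0.5286


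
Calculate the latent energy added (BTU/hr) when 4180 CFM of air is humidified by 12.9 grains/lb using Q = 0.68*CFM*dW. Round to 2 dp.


Q = 0.68 * 4180 * 12.9 = 36666.96 BTU/hr

36666.96 BTU/hr


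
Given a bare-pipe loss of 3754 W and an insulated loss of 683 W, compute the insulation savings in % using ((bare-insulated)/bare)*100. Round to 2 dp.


Savings = ((3754-683)/3754)*100 = 81.81 %

81.81 %


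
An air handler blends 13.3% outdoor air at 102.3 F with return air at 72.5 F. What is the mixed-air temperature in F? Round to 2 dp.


T_mix = 72.5 + (13.3/100)*(102.3-72.5) = 76.46 F

76.46 F


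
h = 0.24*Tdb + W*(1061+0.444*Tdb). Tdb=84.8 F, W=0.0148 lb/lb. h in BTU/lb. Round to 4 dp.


h = 0.24*84.8 + 0.0148*(1061+0.444*84.8) = 36.6120 BTU/lb

36.6120 BTU/lb


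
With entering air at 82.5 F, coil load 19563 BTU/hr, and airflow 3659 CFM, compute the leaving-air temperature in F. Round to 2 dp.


dT = 19563/(1.08*3659) = 4.9505
T_leave = 82.5 - 4.9505 = 77.55 F

77.55 F


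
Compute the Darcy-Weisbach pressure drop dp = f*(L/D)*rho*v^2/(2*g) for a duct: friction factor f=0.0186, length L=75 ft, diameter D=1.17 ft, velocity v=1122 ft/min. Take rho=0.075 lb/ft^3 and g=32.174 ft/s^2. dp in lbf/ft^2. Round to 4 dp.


v_fps = 1122/60 = 18.7 ft/s
dp = 0.0186*(75/1.17)*0.075*18.7^2/(2*32.174) = 0.4860 lbf/ft^2

0.4860 lbf/ft^2


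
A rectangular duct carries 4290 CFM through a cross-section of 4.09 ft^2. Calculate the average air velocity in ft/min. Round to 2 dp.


V = 4290 / 4.09 = 1048.90 ft/min

1048.90 ft/min


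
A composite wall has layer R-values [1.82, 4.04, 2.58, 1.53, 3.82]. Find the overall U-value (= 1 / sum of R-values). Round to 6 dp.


R_total = 1.82 + 4.04 + 2.58 + 1.53 + 3.82 = 13.79
U = 1/13.79 = 0.072516

0.072516


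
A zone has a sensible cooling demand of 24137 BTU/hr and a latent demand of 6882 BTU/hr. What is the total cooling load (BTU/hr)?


Qt = 24137 + 6882 = 31019 BTU/hr

31019 BTU/hr


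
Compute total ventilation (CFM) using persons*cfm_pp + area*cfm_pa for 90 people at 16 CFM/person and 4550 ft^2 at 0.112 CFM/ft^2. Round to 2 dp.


Total = 90*16 + 4550*0.112 = 1949.60 CFM

1949.60 CFM


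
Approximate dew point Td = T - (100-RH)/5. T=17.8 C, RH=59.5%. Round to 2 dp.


Td = 17.8 - (100-59.5)/5 = 9.70 C

9.70 C


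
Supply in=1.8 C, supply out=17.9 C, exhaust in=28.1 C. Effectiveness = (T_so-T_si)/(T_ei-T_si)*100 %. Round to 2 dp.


eff = (17.9-1.8)/(28.1-1.8)*100 = 61.22 %

61.22 %


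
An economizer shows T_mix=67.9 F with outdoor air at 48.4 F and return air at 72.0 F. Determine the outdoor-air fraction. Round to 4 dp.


frac = (67.9 - 72.0) / (48.4 - 72.0) = 0.1737

0.1737


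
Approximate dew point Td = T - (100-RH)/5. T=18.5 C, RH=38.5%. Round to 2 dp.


Td = 18.5 - (100-38.5)/5 = 6.20 C

6.20 C


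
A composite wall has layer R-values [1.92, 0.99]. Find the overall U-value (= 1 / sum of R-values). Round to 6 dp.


R_total = 1.92 + 0.99 = 2.91
U = 1/2.91 = 0.343643

0.343643


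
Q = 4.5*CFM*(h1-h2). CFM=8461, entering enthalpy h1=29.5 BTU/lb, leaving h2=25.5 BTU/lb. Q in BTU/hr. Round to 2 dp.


Q = 4.5 * 8461 * (29.5 - 25.5) = 152298.00 BTU/hr

152298.00 BTU/hr


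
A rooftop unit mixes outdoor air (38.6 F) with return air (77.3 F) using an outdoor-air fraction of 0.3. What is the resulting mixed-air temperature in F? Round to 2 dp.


T_mix = 0.3*38.6 + 0.7*77.3 = 65.69 F

65.69 F


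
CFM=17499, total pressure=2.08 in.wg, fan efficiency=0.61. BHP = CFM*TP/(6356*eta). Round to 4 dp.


BHP = 17499 * 2.08 / (6356 * 0.61) = 9.3878 hp

9.3878 hp


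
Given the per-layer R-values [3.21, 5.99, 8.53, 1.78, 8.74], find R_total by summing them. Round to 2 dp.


R_total = 3.21 + 5.99 + 8.53 + 1.78 + 8.74 = 28.25

28.25


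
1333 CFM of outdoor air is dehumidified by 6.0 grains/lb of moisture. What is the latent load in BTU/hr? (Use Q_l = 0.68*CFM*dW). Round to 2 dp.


Q = 0.68 * 1333 * 6.0 = 5438.64 BTU/hr

5438.64 BTU/hr


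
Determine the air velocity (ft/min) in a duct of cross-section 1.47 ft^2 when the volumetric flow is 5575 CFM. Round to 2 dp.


V = 5575 / 1.47 = 3792.52 ft/min

3792.52 ft/min


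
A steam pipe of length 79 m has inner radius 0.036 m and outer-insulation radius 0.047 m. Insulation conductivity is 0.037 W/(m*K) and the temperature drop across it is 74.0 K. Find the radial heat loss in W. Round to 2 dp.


Q = 2*pi*0.037*79*74.0/ln(0.047/0.036) = 5097.22 W

5097.22 W


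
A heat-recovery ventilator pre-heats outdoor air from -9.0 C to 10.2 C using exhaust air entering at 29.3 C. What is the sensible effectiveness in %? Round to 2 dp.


eff = (10.2-(-9.0))/(29.3-(-9.0))*100 = 50.13 %

50.13 %


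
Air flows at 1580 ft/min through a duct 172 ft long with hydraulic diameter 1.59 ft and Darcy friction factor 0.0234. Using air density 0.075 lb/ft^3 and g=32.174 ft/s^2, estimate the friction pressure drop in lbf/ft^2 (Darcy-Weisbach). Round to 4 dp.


v_fps = 1580/60 = 26.3333 ft/s
dp = 0.0234*(172/1.59)*0.075*26.3333^2/(2*32.174) = 2.0459 lbf/ft^2

2.0459 lbf/ft^2


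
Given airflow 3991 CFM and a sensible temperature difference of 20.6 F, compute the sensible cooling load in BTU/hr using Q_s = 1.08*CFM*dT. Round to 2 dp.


Q = 1.08 * 3991 * 20.6 = 88791.77 BTU/hr

88791.77 BTU/hr


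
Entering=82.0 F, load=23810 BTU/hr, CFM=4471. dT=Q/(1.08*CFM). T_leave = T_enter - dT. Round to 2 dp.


dT = 23810/(1.08*4471) = 4.9310
T_leave = 82.0 - 4.9310 = 77.07 F

77.07 F


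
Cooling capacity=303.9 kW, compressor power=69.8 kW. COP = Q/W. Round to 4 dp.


COP = 303.9 / 69.8 = 4.3539

4.3539


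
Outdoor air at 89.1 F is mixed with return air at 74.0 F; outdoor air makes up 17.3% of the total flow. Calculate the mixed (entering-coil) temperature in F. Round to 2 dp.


T_mix = 74.0 + (17.3/100)*(89.1-74.0) = 76.61 F

76.61 F


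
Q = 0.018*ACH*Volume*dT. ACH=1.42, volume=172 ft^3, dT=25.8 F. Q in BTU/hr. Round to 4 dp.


Q = 0.018 * 1.42 * 172 * 25.8 = 113.4251 BTU/hr

113.4251 BTU/hr


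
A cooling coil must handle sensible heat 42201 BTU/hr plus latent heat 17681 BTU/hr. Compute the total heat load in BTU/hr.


Qt = 42201 + 17681 = 59882 BTU/hr

59882 BTU/hr


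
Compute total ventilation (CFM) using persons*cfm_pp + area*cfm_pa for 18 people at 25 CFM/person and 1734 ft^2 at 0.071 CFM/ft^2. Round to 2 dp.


Total = 18*25 + 1734*0.071 = 573.11 CFM

573.11 CFM


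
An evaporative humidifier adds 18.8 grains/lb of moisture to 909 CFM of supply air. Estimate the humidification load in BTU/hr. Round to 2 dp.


Q = 0.68 * 909 * 18.8 = 11620.66 BTU/hr

11620.66 BTU/hr


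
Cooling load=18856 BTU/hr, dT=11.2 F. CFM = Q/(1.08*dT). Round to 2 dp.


CFM = 18856 / (1.08 * 11.2) = 1558.86

1558.86 CFM


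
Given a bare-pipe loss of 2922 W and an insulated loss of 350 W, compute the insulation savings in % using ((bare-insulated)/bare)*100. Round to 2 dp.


Savings = ((2922-350)/2922)*100 = 88.02 %

88.02 %


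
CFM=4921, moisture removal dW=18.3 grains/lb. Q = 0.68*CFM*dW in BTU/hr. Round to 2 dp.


Q = 0.68 * 4921 * 18.3 = 61236.92 BTU/hr

61236.92 BTU/hr


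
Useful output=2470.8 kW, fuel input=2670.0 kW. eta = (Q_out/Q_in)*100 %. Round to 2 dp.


eta = (2470.8/2670.0)*100 = 92.54 %

92.54 %


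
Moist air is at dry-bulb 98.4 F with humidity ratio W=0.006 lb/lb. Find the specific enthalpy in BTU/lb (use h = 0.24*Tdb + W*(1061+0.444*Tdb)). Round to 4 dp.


h = 0.24*98.4 + 0.006*(1061+0.444*98.4) = 30.2441 BTU/lb

30.2441 BTU/lb


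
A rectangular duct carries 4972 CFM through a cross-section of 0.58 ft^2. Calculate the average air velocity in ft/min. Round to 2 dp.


V = 4972 / 0.58 = 8572.41 ft/min

8572.41 ft/min


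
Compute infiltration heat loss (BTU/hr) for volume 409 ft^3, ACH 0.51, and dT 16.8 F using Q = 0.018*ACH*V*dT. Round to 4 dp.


Q = 0.018 * 0.51 * 409 * 16.8 = 63.0776 BTU/hr

63.0776 BTU/hr


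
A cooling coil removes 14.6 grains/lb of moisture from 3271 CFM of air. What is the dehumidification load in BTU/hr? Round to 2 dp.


Q = 0.68 * 3271 * 14.6 = 32474.49 BTU/hr

32474.49 BTU/hr


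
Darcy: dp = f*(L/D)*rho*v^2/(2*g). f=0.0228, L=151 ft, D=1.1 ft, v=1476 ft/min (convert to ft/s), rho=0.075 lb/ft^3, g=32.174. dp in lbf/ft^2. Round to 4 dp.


v_fps = 1476/60 = 24.6 ft/s
dp = 0.0228*(151/1.1)*0.075*24.6^2/(2*32.174) = 2.2076 lbf/ft^2

2.2076 lbf/ft^2


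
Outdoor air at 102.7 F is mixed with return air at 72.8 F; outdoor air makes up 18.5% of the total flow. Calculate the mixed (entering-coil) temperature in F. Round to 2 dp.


T_mix = 72.8 + (18.5/100)*(102.7-72.8) = 78.33 F

78.33 F


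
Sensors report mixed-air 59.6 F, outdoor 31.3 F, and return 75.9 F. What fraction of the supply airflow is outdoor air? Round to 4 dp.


frac = (59.6 - 75.9) / (31.3 - 75.9) = 0.3655

0.3655


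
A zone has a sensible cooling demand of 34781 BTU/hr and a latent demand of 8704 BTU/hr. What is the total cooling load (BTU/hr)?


Qt = 34781 + 8704 = 43485 BTU/hr

43485 BTU/hr


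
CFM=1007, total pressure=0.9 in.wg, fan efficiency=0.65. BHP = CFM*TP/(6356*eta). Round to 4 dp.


BHP = 1007 * 0.9 / (6356 * 0.65) = 0.2194 hp

0.2194 hp


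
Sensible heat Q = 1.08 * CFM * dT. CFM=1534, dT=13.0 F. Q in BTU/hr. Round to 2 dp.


Q = 1.08 * 1534 * 13.0 = 21537.36 BTU/hr

21537.36 BTU/hr


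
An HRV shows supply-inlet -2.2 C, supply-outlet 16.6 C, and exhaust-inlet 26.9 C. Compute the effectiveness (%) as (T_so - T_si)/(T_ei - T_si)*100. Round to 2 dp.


eff = (16.6-(-2.2))/(26.9-(-2.2))*100 = 64.60 %

64.60 %


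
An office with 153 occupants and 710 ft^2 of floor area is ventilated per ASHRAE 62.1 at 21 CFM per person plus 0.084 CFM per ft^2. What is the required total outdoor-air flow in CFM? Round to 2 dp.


Total = 153*21 + 710*0.084 = 3272.64 CFM

3272.64 CFM


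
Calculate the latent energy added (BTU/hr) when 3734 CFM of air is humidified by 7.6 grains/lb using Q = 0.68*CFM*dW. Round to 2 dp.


Q = 0.68 * 3734 * 7.6 = 19297.31 BTU/hr

19297.31 BTU/hr


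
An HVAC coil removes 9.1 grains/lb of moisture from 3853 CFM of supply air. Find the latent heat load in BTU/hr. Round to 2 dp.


Q = 0.68 * 3853 * 9.1 = 23842.36 BTU/hr

23842.36 BTU/hr


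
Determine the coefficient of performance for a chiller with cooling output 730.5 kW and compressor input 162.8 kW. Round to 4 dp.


COP = 730.5 / 162.8 = 4.4871

4.4871


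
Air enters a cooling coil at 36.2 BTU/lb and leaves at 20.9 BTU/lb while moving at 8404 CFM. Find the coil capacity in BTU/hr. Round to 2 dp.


Q = 4.5 * 8404 * (36.2 - 20.9) = 578615.40 BTU/hr

578615.40 BTU/hr


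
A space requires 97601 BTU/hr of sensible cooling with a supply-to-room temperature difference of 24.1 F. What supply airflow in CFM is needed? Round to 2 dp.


CFM = 97601 / (1.08 * 24.1) = 3749.85

3749.85 CFM


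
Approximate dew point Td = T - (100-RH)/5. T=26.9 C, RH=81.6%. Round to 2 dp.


Td = 26.9 - (100-81.6)/5 = 23.22 C

23.22 C


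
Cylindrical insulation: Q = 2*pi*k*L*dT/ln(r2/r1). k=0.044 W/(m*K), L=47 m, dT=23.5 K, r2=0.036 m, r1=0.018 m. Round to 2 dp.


Q = 2*pi*0.044*47*23.5/ln(0.036/0.018) = 440.53 W

440.53 W


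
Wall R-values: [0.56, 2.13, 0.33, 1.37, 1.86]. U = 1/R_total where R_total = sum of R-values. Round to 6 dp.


R_total = 0.56 + 2.13 + 0.33 + 1.37 + 1.86 = 6.25
U = 1/6.25 = 0.160000

0.160000


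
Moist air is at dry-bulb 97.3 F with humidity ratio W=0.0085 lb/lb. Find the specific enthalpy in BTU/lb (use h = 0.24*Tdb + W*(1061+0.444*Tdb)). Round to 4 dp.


h = 0.24*97.3 + 0.0085*(1061+0.444*97.3) = 32.7377 BTU/lb

32.7377 BTU/lb


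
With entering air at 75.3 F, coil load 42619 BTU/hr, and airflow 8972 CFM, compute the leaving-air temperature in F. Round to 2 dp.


dT = 42619/(1.08*8972) = 4.3984
T_leave = 75.3 - 4.3984 = 70.90 F

70.90 F


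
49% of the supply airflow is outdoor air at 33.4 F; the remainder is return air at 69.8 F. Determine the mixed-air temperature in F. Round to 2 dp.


T_mix = 0.49*33.4 + 0.51*69.8 = 51.96 F

51.96 F


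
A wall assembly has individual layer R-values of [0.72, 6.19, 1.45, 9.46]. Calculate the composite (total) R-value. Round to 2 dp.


R_total = 0.72 + 6.19 + 1.45 + 9.46 = 17.82

17.82


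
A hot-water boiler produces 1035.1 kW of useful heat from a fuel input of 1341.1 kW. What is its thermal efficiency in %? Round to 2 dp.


eta = (1035.1/1341.1)*100 = 77.18 %

77.18 %


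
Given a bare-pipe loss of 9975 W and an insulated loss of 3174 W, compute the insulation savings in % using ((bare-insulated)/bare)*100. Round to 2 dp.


Savings = ((9975-3174)/9975)*100 = 68.18 %

68.18 %


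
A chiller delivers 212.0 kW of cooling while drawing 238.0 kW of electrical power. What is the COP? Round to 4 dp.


COP = 212.0 / 238.0 = 0.8908

0.8908


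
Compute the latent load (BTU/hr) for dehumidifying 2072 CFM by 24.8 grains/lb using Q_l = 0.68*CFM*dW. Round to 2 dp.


Q = 0.68 * 2072 * 24.8 = 34942.21 BTU/hr

34942.21 BTU/hr


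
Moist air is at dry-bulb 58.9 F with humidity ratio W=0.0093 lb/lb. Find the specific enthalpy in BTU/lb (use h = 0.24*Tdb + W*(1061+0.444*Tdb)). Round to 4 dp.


h = 0.24*58.9 + 0.0093*(1061+0.444*58.9) = 24.2465 BTU/lb

24.2465 BTU/lb


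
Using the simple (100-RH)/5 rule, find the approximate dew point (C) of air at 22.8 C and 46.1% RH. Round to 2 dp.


Td = 22.8 - (100-46.1)/5 = 12.02 C

12.02 C


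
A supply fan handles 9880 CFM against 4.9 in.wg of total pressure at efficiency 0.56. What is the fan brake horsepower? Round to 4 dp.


BHP = 9880 * 4.9 / (6356 * 0.56) = 13.6013 hp

13.6013 hp


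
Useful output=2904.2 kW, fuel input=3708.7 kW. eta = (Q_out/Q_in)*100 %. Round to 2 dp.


eta = (2904.2/3708.7)*100 = 78.31 %

78.31 %


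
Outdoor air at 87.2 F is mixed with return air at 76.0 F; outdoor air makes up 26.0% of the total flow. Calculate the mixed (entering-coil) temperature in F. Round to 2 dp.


T_mix = 76.0 + (26.0/100)*(87.2-76.0) = 78.91 F

78.91 F


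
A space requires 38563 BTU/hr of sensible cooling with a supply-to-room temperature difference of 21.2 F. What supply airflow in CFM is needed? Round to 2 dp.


CFM = 38563 / (1.08 * 21.2) = 1684.27

1684.27 CFM


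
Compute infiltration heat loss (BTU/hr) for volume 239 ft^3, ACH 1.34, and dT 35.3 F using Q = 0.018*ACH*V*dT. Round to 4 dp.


Q = 0.018 * 1.34 * 239 * 35.3 = 203.4932 BTU/hr

203.4932 BTU/hr


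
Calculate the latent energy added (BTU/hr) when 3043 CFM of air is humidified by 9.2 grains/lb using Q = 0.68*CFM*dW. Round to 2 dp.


Q = 0.68 * 3043 * 9.2 = 19037.01 BTU/hr

19037.01 BTU/hr


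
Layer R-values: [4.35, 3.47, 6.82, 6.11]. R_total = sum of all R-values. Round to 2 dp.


R_total = 4.35 + 3.47 + 6.82 + 6.11 = 20.75

20.75


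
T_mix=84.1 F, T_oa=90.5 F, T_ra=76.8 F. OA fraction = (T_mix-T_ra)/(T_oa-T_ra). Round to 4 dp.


frac = (84.1 - 76.8) / (90.5 - 76.8) = 0.5328

0.5328


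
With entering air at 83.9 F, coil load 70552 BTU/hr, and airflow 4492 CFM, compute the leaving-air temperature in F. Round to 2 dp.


dT = 70552/(1.08*4492) = 14.5427
T_leave = 83.9 - 14.5427 = 69.36 F

69.36 F


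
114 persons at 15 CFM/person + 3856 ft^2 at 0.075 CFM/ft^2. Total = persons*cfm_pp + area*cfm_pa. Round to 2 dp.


Total = 114*15 + 3856*0.075 = 1999.20 CFM

1999.20 CFM


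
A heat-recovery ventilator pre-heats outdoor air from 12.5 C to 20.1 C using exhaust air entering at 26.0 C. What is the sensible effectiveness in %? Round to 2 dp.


eff = (20.1-12.5)/(26.0-12.5)*100 = 56.30 %

56.30 %


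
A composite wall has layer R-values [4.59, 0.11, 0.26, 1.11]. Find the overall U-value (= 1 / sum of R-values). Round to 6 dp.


R_total = 4.59 + 0.11 + 0.26 + 1.11 = 6.07
U = 1/6.07 = 0.164745

0.164745


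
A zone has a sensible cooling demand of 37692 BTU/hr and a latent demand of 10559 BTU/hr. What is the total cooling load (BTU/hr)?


Qt = 37692 + 10559 = 48251 BTU/hr

48251 BTU/hr


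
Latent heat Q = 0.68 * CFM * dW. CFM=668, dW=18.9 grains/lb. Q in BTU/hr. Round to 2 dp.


Q = 0.68 * 668 * 18.9 = 8585.14 BTU/hr

8585.14 BTU/hr


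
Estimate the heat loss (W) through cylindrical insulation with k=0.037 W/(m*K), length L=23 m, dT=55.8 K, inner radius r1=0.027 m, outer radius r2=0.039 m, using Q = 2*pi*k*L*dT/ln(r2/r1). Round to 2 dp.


Q = 2*pi*0.037*23*55.8/ln(0.039/0.027) = 811.37 W

811.37 W


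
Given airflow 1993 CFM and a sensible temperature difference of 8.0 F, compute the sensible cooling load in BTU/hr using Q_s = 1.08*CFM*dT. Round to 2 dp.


Q = 1.08 * 1993 * 8.0 = 17219.52 BTU/hr

17219.52 BTU/hr


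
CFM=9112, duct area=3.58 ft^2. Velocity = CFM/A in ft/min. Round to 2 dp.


V = 9112 / 3.58 = 2545.25 ft/min

2545.25 ft/min


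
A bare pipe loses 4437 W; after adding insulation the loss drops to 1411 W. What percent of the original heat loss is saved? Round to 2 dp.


Savings = ((4437-1411)/4437)*100 = 68.20 %

68.20 %


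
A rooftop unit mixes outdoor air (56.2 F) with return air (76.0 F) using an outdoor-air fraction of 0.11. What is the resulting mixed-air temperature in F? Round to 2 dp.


T_mix = 0.11*56.2 + 0.89*76.0 = 73.82 F

73.82 F


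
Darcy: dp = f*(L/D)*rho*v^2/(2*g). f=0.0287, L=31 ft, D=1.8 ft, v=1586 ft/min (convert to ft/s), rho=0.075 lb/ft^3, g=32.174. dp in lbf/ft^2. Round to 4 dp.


v_fps = 1586/60 = 26.4333 ft/s
dp = 0.0287*(31/1.8)*0.075*26.4333^2/(2*32.174) = 0.4025 lbf/ft^2

0.4025 lbf/ft^2


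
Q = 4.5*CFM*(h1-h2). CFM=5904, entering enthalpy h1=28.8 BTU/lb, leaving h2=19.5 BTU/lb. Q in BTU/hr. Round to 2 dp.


Q = 4.5 * 5904 * (28.8 - 19.5) = 247082.40 BTU/hr

247082.40 BTU/hr


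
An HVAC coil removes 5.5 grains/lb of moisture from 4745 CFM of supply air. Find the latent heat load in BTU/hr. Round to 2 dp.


Q = 0.68 * 4745 * 5.5 = 17746.30 BTU/hr

17746.30 BTU/hr


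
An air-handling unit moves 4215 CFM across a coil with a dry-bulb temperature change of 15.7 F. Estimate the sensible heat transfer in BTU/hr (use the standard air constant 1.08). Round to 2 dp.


Q = 1.08 * 4215 * 15.7 = 71469.54 BTU/hr

71469.54 BTU/hr


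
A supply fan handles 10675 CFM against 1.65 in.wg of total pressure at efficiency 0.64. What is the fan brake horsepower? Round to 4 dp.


BHP = 10675 * 1.65 / (6356 * 0.64) = 4.3300 hp

4.3300 hp


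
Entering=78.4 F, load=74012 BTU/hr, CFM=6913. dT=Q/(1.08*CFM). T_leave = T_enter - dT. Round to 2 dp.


dT = 74012/(1.08*6913) = 9.9132
T_leave = 78.4 - 9.9132 = 68.49 F

68.49 F


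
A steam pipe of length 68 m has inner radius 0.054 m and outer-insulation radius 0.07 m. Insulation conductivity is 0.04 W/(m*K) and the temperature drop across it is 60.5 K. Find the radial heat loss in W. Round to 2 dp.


Q = 2*pi*0.04*68*60.5/ln(0.07/0.054) = 3984.26 W

3984.26 W


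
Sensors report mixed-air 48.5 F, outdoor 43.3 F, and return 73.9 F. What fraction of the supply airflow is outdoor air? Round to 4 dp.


frac = (48.5 - 73.9) / (43.3 - 73.9) = 0.8301

0.8301


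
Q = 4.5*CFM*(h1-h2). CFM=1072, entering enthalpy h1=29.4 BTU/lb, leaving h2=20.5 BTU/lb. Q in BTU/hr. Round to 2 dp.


Q = 4.5 * 1072 * (29.4 - 20.5) = 42933.60 BTU/hr

42933.60 BTU/hr


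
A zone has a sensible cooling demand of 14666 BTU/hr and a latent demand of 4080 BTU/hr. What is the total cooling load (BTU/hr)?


Qt = 14666 + 4080 = 18746 BTU/hr

18746 BTU/hr


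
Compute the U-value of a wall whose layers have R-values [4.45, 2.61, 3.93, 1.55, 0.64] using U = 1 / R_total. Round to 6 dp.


R_total = 4.45 + 2.61 + 3.93 + 1.55 + 0.64 = 13.18
U = 1/13.18 = 0.075873

0.075873


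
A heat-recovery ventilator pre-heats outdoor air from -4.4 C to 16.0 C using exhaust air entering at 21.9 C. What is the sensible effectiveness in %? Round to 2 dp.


eff = (16.0-(-4.4))/(21.9-(-4.4))*100 = 77.57 %

77.57 %


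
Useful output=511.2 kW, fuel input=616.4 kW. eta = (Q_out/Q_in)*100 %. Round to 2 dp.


eta = (511.2/616.4)*100 = 82.93 %

82.93 %


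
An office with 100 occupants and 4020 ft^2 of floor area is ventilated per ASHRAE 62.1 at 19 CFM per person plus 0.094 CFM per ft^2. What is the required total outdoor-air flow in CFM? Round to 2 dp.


Total = 100*19 + 4020*0.094 = 2277.88 CFM

2277.88 CFM


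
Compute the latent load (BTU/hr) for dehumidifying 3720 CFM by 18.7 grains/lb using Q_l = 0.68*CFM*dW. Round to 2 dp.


Q = 0.68 * 3720 * 18.7 = 47303.52 BTU/hr

47303.52 BTU/hr


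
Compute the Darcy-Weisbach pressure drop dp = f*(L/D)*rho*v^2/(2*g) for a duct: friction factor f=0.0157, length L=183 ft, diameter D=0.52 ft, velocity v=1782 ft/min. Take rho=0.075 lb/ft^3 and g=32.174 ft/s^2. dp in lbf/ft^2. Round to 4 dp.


v_fps = 1782/60 = 29.7 ft/s
dp = 0.0157*(183/0.52)*0.075*29.7^2/(2*32.174) = 5.6805 lbf/ft^2

5.6805 lbf/ft^2


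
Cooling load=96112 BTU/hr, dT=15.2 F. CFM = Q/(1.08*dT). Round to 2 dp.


CFM = 96112 / (1.08 * 15.2) = 5854.78

5854.78 CFM


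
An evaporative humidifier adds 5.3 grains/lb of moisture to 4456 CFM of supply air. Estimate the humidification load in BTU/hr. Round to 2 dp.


Q = 0.68 * 4456 * 5.3 = 16059.42 BTU/hr

16059.42 BTU/hr


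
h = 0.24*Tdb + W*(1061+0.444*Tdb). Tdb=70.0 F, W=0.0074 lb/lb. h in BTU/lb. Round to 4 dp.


h = 0.24*70.0 + 0.0074*(1061+0.444*70.0) = 24.8814 BTU/lb

24.8814 BTU/lb


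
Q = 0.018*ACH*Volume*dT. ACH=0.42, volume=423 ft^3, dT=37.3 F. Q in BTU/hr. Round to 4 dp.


Q = 0.018 * 0.42 * 423 * 37.3 = 119.2809 BTU/hr

119.2809 BTU/hr
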